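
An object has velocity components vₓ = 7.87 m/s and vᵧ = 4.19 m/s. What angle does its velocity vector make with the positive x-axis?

θ = arctan(vᵧ/vₓ) = arctan(4.19/7.87) = 28.03°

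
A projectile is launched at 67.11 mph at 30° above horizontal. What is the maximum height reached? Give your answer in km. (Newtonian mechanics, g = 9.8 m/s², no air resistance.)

v₀ = 67.11 mph × 0.44704 = 30.0009 m/s
H = v₀² × sin²(θ) / (2g) = 30.0009² × sin(30°)² / (2 × 9.8) = 900.054 × 0.25 / 19.6 = 11.4803 m
H = 11.4803 m / 1000.0 = 0.01148 km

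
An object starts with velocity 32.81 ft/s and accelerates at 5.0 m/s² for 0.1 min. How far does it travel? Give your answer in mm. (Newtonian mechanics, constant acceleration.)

v₀ = 32.81 ft/s × 0.3048 = 10.0005 m/s
t = 0.1 min × 60.0 = 6.0 s
d = v₀ × t + ½ × a × t² = 10.0005 × 6.0 + 0.5 × 5.0 × 6.0² = 150.003 m
d = 150.003 m / 0.001 = 150000 mm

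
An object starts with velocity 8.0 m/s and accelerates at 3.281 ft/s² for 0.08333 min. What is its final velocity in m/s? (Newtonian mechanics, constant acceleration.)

a = 3.281 ft/s² × 0.3048 = 1.00005 m/s²
t = 0.08333 min × 60.0 = 4.9998 s
v = v₀ + a × t = 8.0 + 1.00005 × 4.9998 = 13.0 m/s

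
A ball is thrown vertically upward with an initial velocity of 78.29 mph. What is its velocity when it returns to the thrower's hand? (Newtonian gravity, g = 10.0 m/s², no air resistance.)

By conservation of energy (no air resistance), the ball returns to the throw height with the same speed as launch, but directed downward.
|v_ground| = v₀ = 78.29 mph
v_ground = 78.29 mph (downward)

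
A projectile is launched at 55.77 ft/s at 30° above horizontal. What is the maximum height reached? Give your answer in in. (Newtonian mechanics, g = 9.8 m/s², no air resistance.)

v₀ = 55.77 ft/s × 0.3048 = 16.9987 m/s
H = v₀² × sin²(θ) / (2g) = 16.9987² × sin(30°)² / (2 × 9.8) = 288.956 × 0.25 / 19.6 = 3.68566 m
H = 3.68566 m / 0.0254 = 145.1 in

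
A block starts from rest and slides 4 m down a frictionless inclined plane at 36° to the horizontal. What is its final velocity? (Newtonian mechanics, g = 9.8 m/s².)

a = g sin(θ) = 9.8 × sin(36°) = 5.7603 m/s²
v = √(2ad) = √(2 × 5.7603 × 4) = 6.79 m/s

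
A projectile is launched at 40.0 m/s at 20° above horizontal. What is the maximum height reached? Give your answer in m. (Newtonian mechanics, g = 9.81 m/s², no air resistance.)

H = v₀² × sin²(θ) / (2g) = 40.0² × sin(20°)² / (2 × 9.81) = 1600.0 × 0.116978 / 19.62 = 9.539 m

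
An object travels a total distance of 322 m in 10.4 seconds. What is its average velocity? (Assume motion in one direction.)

v_avg = Δd / Δt = 322 / 10.4 = 30.96 m/s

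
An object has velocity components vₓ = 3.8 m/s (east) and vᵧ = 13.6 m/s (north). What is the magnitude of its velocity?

|v| = √(vₓ² + vᵧ²) = √(3.8² + 13.6²) = √(199.4) = 14.12 m/s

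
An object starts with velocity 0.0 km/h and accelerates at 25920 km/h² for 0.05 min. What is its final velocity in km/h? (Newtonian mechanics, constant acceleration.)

v₀ = 0.0 km/h × 0.2777777777777778 = 0.0 m/s
a = 25920 km/h² × 7.716049382716049e-05 = 2.0 m/s²
t = 0.05 min × 60.0 = 3.0 s
v = v₀ + a × t = 0.0 + 2.0 × 3.0 = 6.0 m/s
v = 6.0 m/s / 0.2777777777777778 = 21.6 km/h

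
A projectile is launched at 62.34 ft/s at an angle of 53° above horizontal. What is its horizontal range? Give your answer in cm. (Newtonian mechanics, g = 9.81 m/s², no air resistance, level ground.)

v₀ = 62.34 ft/s × 0.3048 = 19.0012 m/s
R = v₀² × sin(2θ) / g = 19.0012² × sin(2 × 53°) / 9.81 = 361.046 × 0.961262 / 9.81 = 35.3782 m
R = 35.3782 m / 0.01 = 3538 cm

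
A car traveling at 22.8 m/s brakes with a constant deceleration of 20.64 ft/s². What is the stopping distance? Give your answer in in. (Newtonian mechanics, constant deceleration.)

a = 20.64 ft/s² × 0.3048 = 6.29107 m/s²
d = v₀² / (2a) = 22.8² / (2 × 6.29107) = 519.84 / 12.5821 = 41.3158 m
d = 41.3158 m / 0.0254 = 1627 in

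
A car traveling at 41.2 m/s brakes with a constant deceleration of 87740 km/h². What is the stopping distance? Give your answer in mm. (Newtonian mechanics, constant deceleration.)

a = 87740 km/h² × 7.716049382716049e-05 = 6.77006 m/s²
d = v₀² / (2a) = 41.2² / (2 × 6.77006) = 1697.44 / 13.5401 = 125.364 m
d = 125.364 m / 0.001 = 125400 mm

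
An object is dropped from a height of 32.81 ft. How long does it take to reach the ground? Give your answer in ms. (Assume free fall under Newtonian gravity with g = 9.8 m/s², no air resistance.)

h = 32.81 ft × 0.3048 = 10.0005 m
t = √(2h/g) = √(2 × 10.0005 / 9.8) = 1.42861 s
t = 1.42861 s / 0.001 = 1429 ms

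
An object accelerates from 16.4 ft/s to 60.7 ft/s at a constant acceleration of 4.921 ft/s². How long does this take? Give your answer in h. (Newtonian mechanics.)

v₀ = 16.4 ft/s × 0.3048 = 4.99872 m/s
v = 60.7 ft/s × 0.3048 = 18.5014 m/s
a = 4.921 ft/s² × 0.3048 = 1.49992 m/s²
t = (v - v₀) / a = (18.5014 - 4.99872) / 1.49992 = 9.00227 s
t = 9.00227 s / 3600.0 = 0.002501 h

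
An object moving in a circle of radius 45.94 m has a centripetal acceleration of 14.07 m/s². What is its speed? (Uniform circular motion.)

v = √(a_c × r) = √(14.07 × 45.94) = 25.42 m/s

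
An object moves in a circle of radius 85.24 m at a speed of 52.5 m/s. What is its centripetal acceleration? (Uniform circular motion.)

a_c = v²/r = 52.5²/85.24 = 2756.25/85.24 = 32.34 m/s²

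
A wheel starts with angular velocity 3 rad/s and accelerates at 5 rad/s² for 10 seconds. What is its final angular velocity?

ω = ω₀ + αt = 3 + 5 × 10 = 53 rad/s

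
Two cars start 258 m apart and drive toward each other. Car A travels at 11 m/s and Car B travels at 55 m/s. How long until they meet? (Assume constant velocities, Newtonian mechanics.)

Combined speed: v_combined = 11 + 55 = 66 m/s
Time to meet: t = d/v_combined = 258/66 = 3.91 s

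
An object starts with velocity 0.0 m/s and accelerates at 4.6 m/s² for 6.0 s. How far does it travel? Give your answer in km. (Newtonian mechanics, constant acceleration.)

d = v₀ × t + ½ × a × t² = 0.0 × 6.0 + 0.5 × 4.6 × 6.0² = 82.8 m
d = 82.8 m / 1000.0 = 0.0828 km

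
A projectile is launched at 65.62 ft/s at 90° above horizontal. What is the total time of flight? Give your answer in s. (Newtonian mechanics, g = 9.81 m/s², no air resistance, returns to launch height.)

v₀ = 65.62 ft/s × 0.3048 = 20.001 m/s
T = 2 × v₀ × sin(θ) / g = 2 × 20.001 × sin(90°) / 9.81 = 2 × 20.001 × 1.0 / 9.81 = 4.078 s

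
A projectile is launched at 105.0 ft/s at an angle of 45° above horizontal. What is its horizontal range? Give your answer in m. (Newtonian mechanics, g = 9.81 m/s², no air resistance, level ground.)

v₀ = 105.0 ft/s × 0.3048 = 32.004 m/s
R = v₀² × sin(2θ) / g = 32.004² × sin(2 × 45°) / 9.81 = 1024.26 × 1.0 / 9.81 = 104.4 m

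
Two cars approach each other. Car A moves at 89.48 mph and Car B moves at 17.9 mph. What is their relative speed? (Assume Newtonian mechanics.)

v_rel = v_A + v_B = 89.48 + 17.9 = 107.38 mph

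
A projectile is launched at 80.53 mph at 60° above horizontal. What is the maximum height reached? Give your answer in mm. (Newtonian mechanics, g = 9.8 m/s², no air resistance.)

v₀ = 80.53 mph × 0.44704 = 36.0001 m/s
H = v₀² × sin²(θ) / (2g) = 36.0001² × sin(60°)² / (2 × 9.8) = 1296.01 × 0.75 / 19.6 = 49.5922 m
H = 49.5922 m / 0.001 = 49590 mm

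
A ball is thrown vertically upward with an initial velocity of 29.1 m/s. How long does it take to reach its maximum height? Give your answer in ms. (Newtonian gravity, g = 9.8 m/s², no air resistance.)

t_up = v₀ / g = 29.1 / 9.8 = 2.96939 s
t_up = 2.96939 s / 0.001 = 2969 ms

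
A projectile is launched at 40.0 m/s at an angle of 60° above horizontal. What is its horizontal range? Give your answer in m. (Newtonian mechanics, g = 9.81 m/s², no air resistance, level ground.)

R = v₀² × sin(2θ) / g = 40.0² × sin(2 × 60°) / 9.81 = 1600.0 × 0.866025 / 9.81 = 141.2 m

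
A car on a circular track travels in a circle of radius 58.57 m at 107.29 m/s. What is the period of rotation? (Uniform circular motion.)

T = 2πr/v = 2π×58.57/107.29 = 3.43 s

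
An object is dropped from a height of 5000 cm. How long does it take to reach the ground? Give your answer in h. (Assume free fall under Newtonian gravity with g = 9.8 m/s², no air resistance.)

h = 5000 cm × 0.01 = 50.0 m
t = √(2h/g) = √(2 × 50.0 / 9.8) = 3.19438 s
t = 3.19438 s / 3600.0 = 0.0008873 h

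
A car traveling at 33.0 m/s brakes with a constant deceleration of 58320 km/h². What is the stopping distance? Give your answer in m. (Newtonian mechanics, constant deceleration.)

a = 58320 km/h² × 7.716049382716049e-05 = 4.5 m/s²
d = v₀² / (2a) = 33.0² / (2 × 4.5) = 1089.0 / 9.0 = 121.0 m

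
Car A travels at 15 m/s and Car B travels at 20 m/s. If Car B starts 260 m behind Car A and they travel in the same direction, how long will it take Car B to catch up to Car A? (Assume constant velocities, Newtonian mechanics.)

Relative speed: v_rel = 20 - 15 = 5 m/s
Time to catch: t = d₀/v_rel = 260/5 = 52.0 s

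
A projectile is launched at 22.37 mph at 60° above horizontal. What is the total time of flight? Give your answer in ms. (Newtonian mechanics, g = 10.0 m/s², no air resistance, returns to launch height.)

v₀ = 22.37 mph × 0.44704 = 10.0003 m/s
T = 2 × v₀ × sin(θ) / g = 2 × 10.0003 × sin(60°) / 10.0 = 2 × 10.0003 × 0.866025 / 10.0 = 1.7321 s
T = 1.7321 s / 0.001 = 1732 ms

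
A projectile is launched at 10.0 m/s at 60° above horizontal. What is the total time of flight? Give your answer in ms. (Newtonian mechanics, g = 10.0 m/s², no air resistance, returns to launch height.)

T = 2 × v₀ × sin(θ) / g = 2 × 10.0 × sin(60°) / 10.0 = 2 × 10.0 × 0.866025 / 10.0 = 1.73205 s
T = 1.73205 s / 0.001 = 1732 ms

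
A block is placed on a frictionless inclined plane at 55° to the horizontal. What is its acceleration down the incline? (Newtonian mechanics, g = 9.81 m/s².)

a = g sin(θ) = 9.81 × sin(55°) = 9.81 × 0.8192 = 8.04 m/s²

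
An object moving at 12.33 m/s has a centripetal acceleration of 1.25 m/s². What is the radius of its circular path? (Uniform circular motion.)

r = v²/a_c = 12.33²/1.25 = 121.62 m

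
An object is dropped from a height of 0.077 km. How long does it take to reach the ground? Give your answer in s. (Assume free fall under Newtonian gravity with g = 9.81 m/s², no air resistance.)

h = 0.077 km × 1000.0 = 77.0 m
t = √(2h/g) = √(2 × 77.0 / 9.81) = 3.962 s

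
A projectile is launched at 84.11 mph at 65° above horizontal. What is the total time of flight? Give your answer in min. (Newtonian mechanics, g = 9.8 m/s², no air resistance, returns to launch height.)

v₀ = 84.11 mph × 0.44704 = 37.6005 m/s
T = 2 × v₀ × sin(θ) / g = 2 × 37.6005 × sin(65°) / 9.8 = 2 × 37.6005 × 0.906308 / 9.8 = 6.95462 s
T = 6.95462 s / 60.0 = 0.1159 min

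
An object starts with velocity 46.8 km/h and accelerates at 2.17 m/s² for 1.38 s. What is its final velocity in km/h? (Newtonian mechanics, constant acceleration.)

v₀ = 46.8 km/h × 0.2777777777777778 = 13.0 m/s
v = v₀ + a × t = 13.0 + 2.17 × 1.38 = 15.9946 m/s
v = 15.9946 m/s / 0.2777777777777778 = 57.58 km/h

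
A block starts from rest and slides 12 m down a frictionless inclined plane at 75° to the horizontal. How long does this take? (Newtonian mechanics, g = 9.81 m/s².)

a = g sin(θ) = 9.81 × sin(75°) = 9.4757 m/s²
t = √(2d/a) = √(2 × 12 / 9.4757) = 1.59 s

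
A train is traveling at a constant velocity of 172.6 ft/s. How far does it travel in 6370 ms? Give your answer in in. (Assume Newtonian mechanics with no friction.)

v = 172.6 ft/s × 0.3048 = 52.6085 m/s
t = 6370 ms × 0.001 = 6.37 s
d = v × t = 52.6085 × 6.37 = 335.116 m
d = 335.116 m / 0.0254 = 13190 in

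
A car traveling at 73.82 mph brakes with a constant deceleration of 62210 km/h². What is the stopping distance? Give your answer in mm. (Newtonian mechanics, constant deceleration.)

v₀ = 73.82 mph × 0.44704 = 33.0005 m/s
a = 62210 km/h² × 7.716049382716049e-05 = 4.80015 m/s²
d = v₀² / (2a) = 33.0005² / (2 × 4.80015) = 1089.03 / 9.6003 = 113.437 m
d = 113.437 m / 0.001 = 113400 mm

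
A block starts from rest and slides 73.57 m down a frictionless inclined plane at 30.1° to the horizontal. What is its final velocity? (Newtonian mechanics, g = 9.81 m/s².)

a = g sin(θ) = 9.81 × sin(30.1°) = 4.9198 m/s²
v = √(2ad) = √(2 × 4.9198 × 73.57) = 26.91 m/s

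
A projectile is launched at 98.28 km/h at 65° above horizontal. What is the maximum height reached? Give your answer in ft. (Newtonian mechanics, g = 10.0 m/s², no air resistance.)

v₀ = 98.28 km/h × 0.2777777777777778 = 27.3 m/s
H = v₀² × sin²(θ) / (2g) = 27.3² × sin(65°)² / (2 × 10.0) = 745.29 × 0.821394 / 20.0 = 30.6088 m
H = 30.6088 m / 0.3048 = 100.4 ft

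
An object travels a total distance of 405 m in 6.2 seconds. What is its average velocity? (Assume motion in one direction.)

v_avg = Δd / Δt = 405 / 6.2 = 65.32 m/s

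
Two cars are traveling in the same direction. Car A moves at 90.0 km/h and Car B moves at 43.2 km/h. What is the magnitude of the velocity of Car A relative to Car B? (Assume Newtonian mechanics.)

v_rel = |v_A - v_B| = |90.0 - 43.2| = 46.8 km/h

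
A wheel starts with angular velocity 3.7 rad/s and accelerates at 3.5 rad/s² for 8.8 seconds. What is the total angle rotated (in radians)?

θ = ω₀t + ½αt² = 3.7×8.8 + ½×3.5×8.8² = 168.08 rad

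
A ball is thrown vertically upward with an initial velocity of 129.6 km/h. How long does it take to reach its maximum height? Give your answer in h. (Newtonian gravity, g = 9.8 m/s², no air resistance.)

v₀ = 129.6 km/h × 0.2777777777777778 = 36.0 m/s
t_up = v₀ / g = 36.0 / 9.8 = 3.67347 s
t_up = 3.67347 s / 3600.0 = 0.00102 h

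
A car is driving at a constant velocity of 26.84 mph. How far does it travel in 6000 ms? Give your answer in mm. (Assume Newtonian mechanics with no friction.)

v = 26.84 mph × 0.44704 = 11.9986 m/s
t = 6000 ms × 0.001 = 6.0 s
d = v × t = 11.9986 × 6.0 = 71.9916 m
d = 71.9916 m / 0.001 = 71990 mm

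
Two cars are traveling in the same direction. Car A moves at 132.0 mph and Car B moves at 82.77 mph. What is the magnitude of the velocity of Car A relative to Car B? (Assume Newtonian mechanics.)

v_rel = |v_A - v_B| = |132.0 - 82.77| = 49.23 mph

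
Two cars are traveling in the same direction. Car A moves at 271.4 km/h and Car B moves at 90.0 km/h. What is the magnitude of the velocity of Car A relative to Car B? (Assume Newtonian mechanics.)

v_rel = |v_A - v_B| = |271.4 - 90.0| = 181.4 km/h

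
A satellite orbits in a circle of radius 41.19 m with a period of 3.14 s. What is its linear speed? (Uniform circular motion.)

v = 2πr/T = 2π×41.19/3.14 = 82.42 m/s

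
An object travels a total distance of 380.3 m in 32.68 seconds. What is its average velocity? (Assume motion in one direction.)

v_avg = Δd / Δt = 380.3 / 32.68 = 11.64 m/s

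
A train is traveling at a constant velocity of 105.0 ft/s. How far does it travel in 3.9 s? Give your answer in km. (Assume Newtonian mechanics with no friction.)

v = 105.0 ft/s × 0.3048 = 32.004 m/s
d = v × t = 32.004 × 3.9 = 124.816 m
d = 124.816 m / 1000.0 = 0.1248 km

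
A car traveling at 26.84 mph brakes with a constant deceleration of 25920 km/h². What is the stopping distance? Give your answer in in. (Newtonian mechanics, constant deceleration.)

v₀ = 26.84 mph × 0.44704 = 11.9986 m/s
a = 25920 km/h² × 7.716049382716049e-05 = 2.0 m/s²
d = v₀² / (2a) = 11.9986² / (2 × 2.0) = 143.966 / 4.0 = 35.9915 m
d = 35.9915 m / 0.0254 = 1417 in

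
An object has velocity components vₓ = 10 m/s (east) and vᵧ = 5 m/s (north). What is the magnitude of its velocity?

|v| = √(vₓ² + vᵧ²) = √(10² + 5²) = √(125) = 11.18 m/s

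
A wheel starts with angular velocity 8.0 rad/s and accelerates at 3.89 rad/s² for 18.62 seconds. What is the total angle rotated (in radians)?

θ = ω₀t + ½αt² = 8.0×18.62 + ½×3.89×18.62² = 823.3 rad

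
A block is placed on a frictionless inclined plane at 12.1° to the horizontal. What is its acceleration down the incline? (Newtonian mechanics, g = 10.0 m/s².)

a = g sin(θ) = 10.0 × sin(12.1°) = 10.0 × 0.2096 = 2.1 m/s²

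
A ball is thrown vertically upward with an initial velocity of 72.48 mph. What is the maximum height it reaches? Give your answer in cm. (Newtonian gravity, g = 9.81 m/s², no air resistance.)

v₀ = 72.48 mph × 0.44704 = 32.4015 m/s
h_max = v₀² / (2g) = 32.4015² / (2 × 9.81) = 1049.86 / 19.62 = 53.5097 m
h_max = 53.5097 m / 0.01 = 5351 cm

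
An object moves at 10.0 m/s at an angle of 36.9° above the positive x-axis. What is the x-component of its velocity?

vₓ = v cos(θ) = 10.0 × cos(36.9°) = 8.0 m/s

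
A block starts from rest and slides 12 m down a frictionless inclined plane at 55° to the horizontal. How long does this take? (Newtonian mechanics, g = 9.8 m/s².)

a = g sin(θ) = 9.8 × sin(55°) = 8.0277 m/s²
t = √(2d/a) = √(2 × 12 / 8.0277) = 1.73 s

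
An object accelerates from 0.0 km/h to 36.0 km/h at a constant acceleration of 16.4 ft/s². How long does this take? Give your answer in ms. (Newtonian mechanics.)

v₀ = 0.0 km/h × 0.2777777777777778 = 0.0 m/s
v = 36.0 km/h × 0.2777777777777778 = 10.0 m/s
a = 16.4 ft/s² × 0.3048 = 4.99872 m/s²
t = (v - v₀) / a = (10.0 - 0.0) / 4.99872 = 2.00051 s
t = 2.00051 s / 0.001 = 2001 ms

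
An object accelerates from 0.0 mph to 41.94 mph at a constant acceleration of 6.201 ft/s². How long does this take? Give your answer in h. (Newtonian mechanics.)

v₀ = 0.0 mph × 0.44704 = 0.0 m/s
v = 41.94 mph × 0.44704 = 18.7489 m/s
a = 6.201 ft/s² × 0.3048 = 1.89006 m/s²
t = (v - v₀) / a = (18.7489 - 0.0) / 1.89006 = 9.91974 s
t = 9.91974 s / 3600.0 = 0.002755 h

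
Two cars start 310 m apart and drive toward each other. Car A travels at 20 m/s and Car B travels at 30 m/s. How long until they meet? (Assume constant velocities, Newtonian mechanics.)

Combined speed: v_combined = 20 + 30 = 50 m/s
Time to meet: t = d/v_combined = 310/50 = 6.2 s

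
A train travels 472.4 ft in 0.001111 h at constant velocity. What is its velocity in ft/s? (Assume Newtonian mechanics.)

d = 472.4 ft × 0.3048 = 143.988 m
t = 0.001111 h × 3600.0 = 3.9996 s
v = d / t = 143.988 / 3.9996 = 36.0006 m/s
v = 36.0006 m/s / 0.3048 = 118.1 ft/s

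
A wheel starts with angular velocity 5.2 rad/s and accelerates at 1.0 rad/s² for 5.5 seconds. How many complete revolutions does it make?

θ = ω₀t + ½αt² = 5.2×5.5 + ½×1.0×5.5² = 43.725 rad
Total revolutions = θ/(2π) = 43.725/(2π) = 6.96
Complete revolutions = ⌊6.96⌋ = 6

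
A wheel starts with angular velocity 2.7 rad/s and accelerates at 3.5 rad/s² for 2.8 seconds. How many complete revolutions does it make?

θ = ω₀t + ½αt² = 2.7×2.8 + ½×3.5×2.8² = 21.28 rad
Total revolutions = θ/(2π) = 21.28/(2π) = 3.39
Complete revolutions = ⌊3.39⌋ = 3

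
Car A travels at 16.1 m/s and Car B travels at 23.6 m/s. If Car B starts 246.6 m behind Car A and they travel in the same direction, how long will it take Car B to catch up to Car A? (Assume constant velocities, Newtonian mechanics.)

Relative speed: v_rel = 23.6 - 16.1 = 7.5 m/s
Time to catch: t = d₀/v_rel = 246.6/7.5 = 32.88 s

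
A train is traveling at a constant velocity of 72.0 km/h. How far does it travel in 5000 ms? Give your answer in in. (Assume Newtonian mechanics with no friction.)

v = 72.0 km/h × 0.2777777777777778 = 20.0 m/s
t = 5000 ms × 0.001 = 5.0 s
d = v × t = 20.0 × 5.0 = 100.0 m
d = 100.0 m / 0.0254 = 3937 in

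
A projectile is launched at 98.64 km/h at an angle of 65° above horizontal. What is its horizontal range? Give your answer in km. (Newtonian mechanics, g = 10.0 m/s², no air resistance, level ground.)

v₀ = 98.64 km/h × 0.2777777777777778 = 27.4 m/s
R = v₀² × sin(2θ) / g = 27.4² × sin(2 × 65°) / 10.0 = 750.76 × 0.766044 / 10.0 = 57.5115 m
R = 57.5115 m / 1000.0 = 0.05751 km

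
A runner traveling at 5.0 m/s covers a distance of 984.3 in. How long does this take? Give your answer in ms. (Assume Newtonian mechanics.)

d = 984.3 in × 0.0254 = 25.0012 m
t = d / v = 25.0012 / 5.0 = 5.00024 s
t = 5.00024 s / 0.001 = 5000 ms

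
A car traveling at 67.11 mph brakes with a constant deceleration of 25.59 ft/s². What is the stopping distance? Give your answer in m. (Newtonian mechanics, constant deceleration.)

v₀ = 67.11 mph × 0.44704 = 30.0009 m/s
a = 25.59 ft/s² × 0.3048 = 7.79983 m/s²
d = v₀² / (2a) = 30.0009² / (2 × 7.79983) = 900.054 / 15.5997 = 57.7 m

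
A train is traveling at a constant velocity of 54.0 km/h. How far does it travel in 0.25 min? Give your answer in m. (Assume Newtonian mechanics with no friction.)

v = 54.0 km/h × 0.2777777777777778 = 15.0 m/s
t = 0.25 min × 60.0 = 15.0 s
d = v × t = 15.0 × 15.0 = 225.0 m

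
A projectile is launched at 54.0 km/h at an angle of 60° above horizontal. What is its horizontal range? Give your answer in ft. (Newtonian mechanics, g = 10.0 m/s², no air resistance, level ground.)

v₀ = 54.0 km/h × 0.2777777777777778 = 15.0 m/s
R = v₀² × sin(2θ) / g = 15.0² × sin(2 × 60°) / 10.0 = 225.0 × 0.866025 / 10.0 = 19.4856 m
R = 19.4856 m / 0.3048 = 63.93 ft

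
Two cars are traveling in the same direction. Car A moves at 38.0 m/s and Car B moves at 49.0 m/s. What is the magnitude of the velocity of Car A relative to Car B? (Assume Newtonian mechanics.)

v_rel = |v_A - v_B| = |38.0 - 49.0| = 11.0 m/s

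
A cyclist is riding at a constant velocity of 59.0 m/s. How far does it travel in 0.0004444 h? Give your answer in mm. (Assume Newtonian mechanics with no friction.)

t = 0.0004444 h × 3600.0 = 1.59984 s
d = v × t = 59.0 × 1.59984 = 94.3906 m
d = 94.3906 m / 0.001 = 94390 mm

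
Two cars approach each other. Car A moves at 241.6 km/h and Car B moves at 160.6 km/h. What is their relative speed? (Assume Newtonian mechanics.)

v_rel = v_A + v_B = 241.6 + 160.6 = 402.2 km/h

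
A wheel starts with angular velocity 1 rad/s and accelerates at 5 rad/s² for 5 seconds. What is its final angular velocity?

ω = ω₀ + αt = 1 + 5 × 5 = 26 rad/s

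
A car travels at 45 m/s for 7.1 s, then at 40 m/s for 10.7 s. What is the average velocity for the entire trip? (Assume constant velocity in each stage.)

d₁ = v₁t₁ = 45 × 7.1 = 319.5 m
d₂ = v₂t₂ = 40 × 10.7 = 428.0 m
d_total = 747.5 m, t_total = 17.8 s
v_avg = d_total/t_total = 747.5/17.8 = 41.99 m/s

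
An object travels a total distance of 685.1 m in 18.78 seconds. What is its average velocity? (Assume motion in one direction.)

v_avg = Δd / Δt = 685.1 / 18.78 = 36.48 m/s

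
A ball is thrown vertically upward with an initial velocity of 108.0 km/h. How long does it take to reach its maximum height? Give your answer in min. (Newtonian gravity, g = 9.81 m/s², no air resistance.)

v₀ = 108.0 km/h × 0.2777777777777778 = 30.0 m/s
t_up = v₀ / g = 30.0 / 9.81 = 3.0581 s
t_up = 3.0581 s / 60.0 = 0.05097 min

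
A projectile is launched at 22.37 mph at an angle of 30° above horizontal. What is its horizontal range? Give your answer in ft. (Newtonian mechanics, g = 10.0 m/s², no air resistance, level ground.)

v₀ = 22.37 mph × 0.44704 = 10.0003 m/s
R = v₀² × sin(2θ) / g = 10.0003² × sin(2 × 30°) / 10.0 = 100.006 × 0.866025 / 10.0 = 8.66077 m
R = 8.66077 m / 0.3048 = 28.41 ft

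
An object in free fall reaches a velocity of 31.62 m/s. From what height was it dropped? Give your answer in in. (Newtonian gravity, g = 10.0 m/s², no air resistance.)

h = v² / (2g) = 31.62² / (2 × 10.0) = 49.9912 m
h = 49.9912 m / 0.0254 = 1968 in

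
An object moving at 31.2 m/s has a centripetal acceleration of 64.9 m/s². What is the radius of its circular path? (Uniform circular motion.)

r = v²/a_c = 31.2²/64.9 = 15.0 m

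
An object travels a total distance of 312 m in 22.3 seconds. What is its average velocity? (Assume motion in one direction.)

v_avg = Δd / Δt = 312 / 22.3 = 13.99 m/s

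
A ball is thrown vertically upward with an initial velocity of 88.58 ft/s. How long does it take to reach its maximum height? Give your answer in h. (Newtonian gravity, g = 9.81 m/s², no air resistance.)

v₀ = 88.58 ft/s × 0.3048 = 26.9992 m/s
t_up = v₀ / g = 26.9992 / 9.81 = 2.75221 s
t_up = 2.75221 s / 3600.0 = 0.0007645 h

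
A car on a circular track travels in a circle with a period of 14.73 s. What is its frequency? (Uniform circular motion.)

f = 1/T = 1/14.73 = 0.0679 Hz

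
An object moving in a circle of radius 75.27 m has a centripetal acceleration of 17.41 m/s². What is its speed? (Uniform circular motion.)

v = √(a_c × r) = √(17.41 × 75.27) = 36.2 m/s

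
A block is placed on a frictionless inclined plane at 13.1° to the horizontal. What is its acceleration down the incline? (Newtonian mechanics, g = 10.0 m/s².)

a = g sin(θ) = 10.0 × sin(13.1°) = 10.0 × 0.2267 = 2.27 m/s²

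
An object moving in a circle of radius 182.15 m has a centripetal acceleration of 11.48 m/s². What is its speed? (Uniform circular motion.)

v = √(a_c × r) = √(11.48 × 182.15) = 45.73 m/s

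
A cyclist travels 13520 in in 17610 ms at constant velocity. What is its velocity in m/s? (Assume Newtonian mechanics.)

d = 13520 in × 0.0254 = 343.408 m
t = 17610 ms × 0.001 = 17.61 s
v = d / t = 343.408 / 17.61 = 19.5 m/s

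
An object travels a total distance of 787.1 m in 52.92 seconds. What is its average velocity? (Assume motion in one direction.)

v_avg = Δd / Δt = 787.1 / 52.92 = 14.87 m/s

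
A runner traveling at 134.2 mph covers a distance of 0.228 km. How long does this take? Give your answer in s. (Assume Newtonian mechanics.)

d = 0.228 km × 1000.0 = 228.0 m
v = 134.2 mph × 0.44704 = 59.9928 m/s
t = d / v = 228.0 / 59.9928 = 3.8 s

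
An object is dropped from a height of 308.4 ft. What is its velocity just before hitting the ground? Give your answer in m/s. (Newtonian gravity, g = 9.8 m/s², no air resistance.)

h = 308.4 ft × 0.3048 = 94.0003 m
v = √(2gh) = √(2 × 9.8 × 94.0003) = 42.92 m/s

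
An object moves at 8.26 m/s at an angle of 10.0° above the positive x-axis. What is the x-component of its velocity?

vₓ = v cos(θ) = 8.26 × cos(10.0°) = 8.13 m/s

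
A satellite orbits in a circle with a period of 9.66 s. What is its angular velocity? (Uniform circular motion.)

ω = 2π/T = 2π/9.66 = 0.6504 rad/s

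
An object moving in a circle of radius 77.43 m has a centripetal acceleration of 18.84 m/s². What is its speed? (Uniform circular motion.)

v = √(a_c × r) = √(18.84 × 77.43) = 38.19 m/s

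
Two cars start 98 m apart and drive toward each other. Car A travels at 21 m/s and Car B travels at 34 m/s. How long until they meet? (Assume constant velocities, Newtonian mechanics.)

Combined speed: v_combined = 21 + 34 = 55 m/s
Time to meet: t = d/v_combined = 98/55 = 1.78 s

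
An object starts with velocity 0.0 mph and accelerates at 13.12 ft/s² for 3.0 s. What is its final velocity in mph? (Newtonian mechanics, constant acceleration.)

v₀ = 0.0 mph × 0.44704 = 0.0 m/s
a = 13.12 ft/s² × 0.3048 = 3.99898 m/s²
v = v₀ + a × t = 0.0 + 3.99898 × 3.0 = 11.9969 m/s
v = 11.9969 m/s / 0.44704 = 26.84 mph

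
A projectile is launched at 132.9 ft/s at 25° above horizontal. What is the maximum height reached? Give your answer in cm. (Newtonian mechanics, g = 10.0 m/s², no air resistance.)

v₀ = 132.9 ft/s × 0.3048 = 40.5079 m/s
H = v₀² × sin²(θ) / (2g) = 40.5079² × sin(25°)² / (2 × 10.0) = 1640.89 × 0.178606 / 20.0 = 14.6536 m
H = 14.6536 m / 0.01 = 1465 cm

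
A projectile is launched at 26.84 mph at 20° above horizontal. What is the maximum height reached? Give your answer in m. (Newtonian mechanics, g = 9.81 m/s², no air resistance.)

v₀ = 26.84 mph × 0.44704 = 11.99855 m/s
H = v₀² × sin²(θ) / (2g) = 11.99855² × sin(20°)² / (2 × 9.81) = 143.9652 × 0.1169778 / 19.62 = 0.8583 m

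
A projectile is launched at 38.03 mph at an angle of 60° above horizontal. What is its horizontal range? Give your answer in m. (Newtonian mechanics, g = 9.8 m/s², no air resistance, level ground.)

v₀ = 38.03 mph × 0.44704 = 17.0009 m/s
R = v₀² × sin(2θ) / g = 17.0009² × sin(2 × 60°) / 9.8 = 289.031 × 0.866025 / 9.8 = 25.54 m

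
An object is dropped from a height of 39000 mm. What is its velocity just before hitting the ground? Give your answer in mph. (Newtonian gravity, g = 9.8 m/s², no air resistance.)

h = 39000 mm × 0.001 = 39.0 m
v = √(2gh) = √(2 × 9.8 × 39.0) = 27.6478 m/s
v = 27.6478 m/s / 0.44704 = 61.85 mph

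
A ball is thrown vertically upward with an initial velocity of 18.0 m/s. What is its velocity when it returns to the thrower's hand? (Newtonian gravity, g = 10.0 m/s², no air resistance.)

By conservation of energy (no air resistance), the ball returns to the throw height with the same speed as launch, but directed downward.
|v_ground| = v₀ = 18.0 m/s
v_ground = 18.0 m/s (downward)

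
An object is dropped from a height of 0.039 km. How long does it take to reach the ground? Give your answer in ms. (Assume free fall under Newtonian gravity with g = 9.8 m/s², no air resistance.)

h = 0.039 km × 1000.0 = 39.0 m
t = √(2h/g) = √(2 × 39.0 / 9.8) = 2.8212 s
t = 2.8212 s / 0.001 = 2821 ms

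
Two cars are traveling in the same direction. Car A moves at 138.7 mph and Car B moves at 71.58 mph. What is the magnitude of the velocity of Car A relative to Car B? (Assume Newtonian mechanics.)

v_rel = |v_A - v_B| = |138.7 - 71.58| = 67.12 mph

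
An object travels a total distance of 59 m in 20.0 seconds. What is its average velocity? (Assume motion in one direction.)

v_avg = Δd / Δt = 59 / 20.0 = 2.95 m/s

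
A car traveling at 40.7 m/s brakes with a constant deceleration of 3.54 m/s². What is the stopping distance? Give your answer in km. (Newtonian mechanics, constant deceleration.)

d = v₀² / (2a) = 40.7² / (2 × 3.54) = 1656.49 / 7.08 = 233.968 m
d = 233.968 m / 1000.0 = 0.234 km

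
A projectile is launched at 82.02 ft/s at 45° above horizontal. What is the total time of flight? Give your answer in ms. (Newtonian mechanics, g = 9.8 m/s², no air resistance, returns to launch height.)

v₀ = 82.02 ft/s × 0.3048 = 24.9997 m/s
T = 2 × v₀ × sin(θ) / g = 2 × 24.9997 × sin(45°) / 9.8 = 2 × 24.9997 × 0.707107 / 9.8 = 3.60765 s
T = 3.60765 s / 0.001 = 3608 ms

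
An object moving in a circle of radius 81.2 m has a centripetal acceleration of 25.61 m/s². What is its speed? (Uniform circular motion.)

v = √(a_c × r) = √(25.61 × 81.2) = 45.6 m/s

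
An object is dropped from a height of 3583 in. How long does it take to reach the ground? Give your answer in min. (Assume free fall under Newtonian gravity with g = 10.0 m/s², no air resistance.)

h = 3583 in × 0.0254 = 91.0082 m
t = √(2h/g) = √(2 × 91.0082 / 10.0) = 4.26634 s
t = 4.26634 s / 60.0 = 0.07111 min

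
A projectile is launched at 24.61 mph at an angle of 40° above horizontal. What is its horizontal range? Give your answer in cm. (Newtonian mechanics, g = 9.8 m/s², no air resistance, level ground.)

v₀ = 24.61 mph × 0.44704 = 11.0017 m/s
R = v₀² × sin(2θ) / g = 11.0017² × sin(2 × 40°) / 9.8 = 121.037 × 0.984808 / 9.8 = 12.1631 m
R = 12.1631 m / 0.01 = 1216 cm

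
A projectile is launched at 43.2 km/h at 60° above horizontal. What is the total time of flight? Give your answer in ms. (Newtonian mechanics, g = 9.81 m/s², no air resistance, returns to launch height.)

v₀ = 43.2 km/h × 0.2777777777777778 = 12.0 m/s
T = 2 × v₀ × sin(θ) / g = 2 × 12.0 × sin(60°) / 9.81 = 2 × 12.0 × 0.866025 / 9.81 = 2.11872 s
T = 2.11872 s / 0.001 = 2119 ms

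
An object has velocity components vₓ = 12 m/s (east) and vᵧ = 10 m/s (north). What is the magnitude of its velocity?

|v| = √(vₓ² + vᵧ²) = √(12² + 10²) = √(244) = 15.62 m/s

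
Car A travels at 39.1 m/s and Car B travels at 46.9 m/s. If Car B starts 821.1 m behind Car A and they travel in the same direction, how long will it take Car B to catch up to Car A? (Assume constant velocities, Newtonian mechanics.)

Relative speed: v_rel = 46.9 - 39.1 = 7.8 m/s
Time to catch: t = d₀/v_rel = 821.1/7.8 = 105.27 s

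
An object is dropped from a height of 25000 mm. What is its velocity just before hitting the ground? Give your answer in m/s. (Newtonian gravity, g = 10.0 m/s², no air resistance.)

h = 25000 mm × 0.001 = 25.0 m
v = √(2gh) = √(2 × 10.0 × 25.0) = 22.36 m/s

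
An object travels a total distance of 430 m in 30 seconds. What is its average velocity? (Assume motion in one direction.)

v_avg = Δd / Δt = 430 / 30 = 14.33 m/s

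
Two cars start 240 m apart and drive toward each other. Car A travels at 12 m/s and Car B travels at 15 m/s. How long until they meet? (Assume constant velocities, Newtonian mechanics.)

Combined speed: v_combined = 12 + 15 = 27 m/s
Time to meet: t = d/v_combined = 240/27 = 8.89 s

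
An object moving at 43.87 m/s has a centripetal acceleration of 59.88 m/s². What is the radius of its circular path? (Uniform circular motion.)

r = v²/a_c = 43.87²/59.88 = 32.14 m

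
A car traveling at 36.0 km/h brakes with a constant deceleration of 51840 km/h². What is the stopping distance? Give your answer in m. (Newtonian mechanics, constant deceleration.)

v₀ = 36.0 km/h × 0.2777777777777778 = 10.0 m/s
a = 51840 km/h² × 7.716049382716049e-05 = 4.0 m/s²
d = v₀² / (2a) = 10.0² / (2 × 4.0) = 100.0 / 8.0 = 12.5 m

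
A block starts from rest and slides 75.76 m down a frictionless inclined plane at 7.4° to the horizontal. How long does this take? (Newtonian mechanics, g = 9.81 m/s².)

a = g sin(θ) = 9.81 × sin(7.4°) = 1.2635 m/s²
t = √(2d/a) = √(2 × 75.76 / 1.2635) = 10.95 s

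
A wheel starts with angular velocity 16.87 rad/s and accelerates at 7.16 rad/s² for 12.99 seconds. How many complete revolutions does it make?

θ = ω₀t + ½αt² = 16.87×12.99 + ½×7.16×12.99² = 823.230858 rad
Total revolutions = θ/(2π) = 823.230858/(2π) = 131.02
Complete revolutions = ⌊131.02⌋ = 131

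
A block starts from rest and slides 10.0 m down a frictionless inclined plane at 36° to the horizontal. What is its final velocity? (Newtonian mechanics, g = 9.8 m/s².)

a = g sin(θ) = 9.8 × sin(36°) = 5.7603 m/s²
v = √(2ad) = √(2 × 5.7603 × 10.0) = 10.73 m/s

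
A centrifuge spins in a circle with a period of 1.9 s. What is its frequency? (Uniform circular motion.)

f = 1/T = 1/1.9 = 0.5263 Hz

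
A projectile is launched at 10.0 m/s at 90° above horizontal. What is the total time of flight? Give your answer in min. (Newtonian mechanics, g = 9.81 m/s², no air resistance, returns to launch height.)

T = 2 × v₀ × sin(θ) / g = 2 × 10.0 × sin(90°) / 9.81 = 2 × 10.0 × 1.0 / 9.81 = 2.03874 s
T = 2.03874 s / 60.0 = 0.03398 min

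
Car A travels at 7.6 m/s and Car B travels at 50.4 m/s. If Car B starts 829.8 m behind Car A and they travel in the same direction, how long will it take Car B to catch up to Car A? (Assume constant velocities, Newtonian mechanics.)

Relative speed: v_rel = 50.4 - 7.6 = 42.8 m/s
Time to catch: t = d₀/v_rel = 829.8/42.8 = 19.39 s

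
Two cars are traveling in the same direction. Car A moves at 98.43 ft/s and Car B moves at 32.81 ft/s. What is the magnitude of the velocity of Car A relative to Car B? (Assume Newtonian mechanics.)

v_rel = |v_A - v_B| = |98.43 - 32.81| = 65.62 ft/s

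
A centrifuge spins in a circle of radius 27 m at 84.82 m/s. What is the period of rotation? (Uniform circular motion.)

T = 2πr/v = 2π×27/84.82 = 2.0 s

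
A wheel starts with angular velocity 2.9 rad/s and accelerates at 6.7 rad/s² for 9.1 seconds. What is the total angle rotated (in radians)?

θ = ω₀t + ½αt² = 2.9×9.1 + ½×6.7×9.1² = 303.8 rad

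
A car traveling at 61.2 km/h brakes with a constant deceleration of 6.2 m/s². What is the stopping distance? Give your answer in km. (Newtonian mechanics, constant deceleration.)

v₀ = 61.2 km/h × 0.2777777777777778 = 17.0 m/s
d = v₀² / (2a) = 17.0² / (2 × 6.2) = 289.0 / 12.4 = 23.3065 m
d = 23.3065 m / 1000.0 = 0.02331 km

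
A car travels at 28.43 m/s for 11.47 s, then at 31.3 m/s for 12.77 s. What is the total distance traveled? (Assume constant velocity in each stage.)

d₁ = v₁t₁ = 28.43 × 11.47 = 326.0921 m
d₂ = v₂t₂ = 31.3 × 12.77 = 399.701 m
d_total = 326.0921 + 399.701 = 725.79 m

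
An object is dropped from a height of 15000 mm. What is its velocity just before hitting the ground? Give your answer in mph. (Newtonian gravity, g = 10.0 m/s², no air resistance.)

h = 15000 mm × 0.001 = 15.0 m
v = √(2gh) = √(2 × 10.0 × 15.0) = 17.3205 m/s
v = 17.3205 m/s / 0.44704 = 38.74 mph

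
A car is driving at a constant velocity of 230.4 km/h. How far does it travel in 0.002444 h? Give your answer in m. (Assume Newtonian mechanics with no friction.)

v = 230.4 km/h × 0.2777777777777778 = 64.0 m/s
t = 0.002444 h × 3600.0 = 8.7984 s
d = v × t = 64.0 × 8.7984 = 563.1 m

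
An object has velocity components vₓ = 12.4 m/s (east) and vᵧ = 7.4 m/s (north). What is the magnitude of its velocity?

|v| = √(vₓ² + vᵧ²) = √(12.4² + 7.4²) = √(208.52) = 14.44 m/s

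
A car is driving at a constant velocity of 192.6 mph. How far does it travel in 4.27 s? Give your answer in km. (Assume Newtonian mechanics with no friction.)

v = 192.6 mph × 0.44704 = 86.0999 m/s
d = v × t = 86.0999 × 4.27 = 367.647 m
d = 367.647 m / 1000.0 = 0.3676 km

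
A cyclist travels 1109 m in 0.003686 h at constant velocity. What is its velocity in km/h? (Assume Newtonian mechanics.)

t = 0.003686 h × 3600.0 = 13.2696 s
v = d / t = 1109 / 13.2696 = 83.5745 m/s
v = 83.5745 m/s / 0.2777777777777778 = 300.9 km/h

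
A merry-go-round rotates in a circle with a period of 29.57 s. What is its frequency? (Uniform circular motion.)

f = 1/T = 1/29.57 = 0.0338 Hz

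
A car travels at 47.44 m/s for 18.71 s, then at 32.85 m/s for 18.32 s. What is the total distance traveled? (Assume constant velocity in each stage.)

d₁ = v₁t₁ = 47.44 × 18.71 = 887.6024 m
d₂ = v₂t₂ = 32.85 × 18.32 = 601.812 m
d_total = 887.6024 + 601.812 = 1489.41 m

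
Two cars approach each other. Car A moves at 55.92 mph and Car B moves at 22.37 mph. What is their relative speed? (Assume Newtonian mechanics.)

v_rel = v_A + v_B = 55.92 + 22.37 = 78.29 mph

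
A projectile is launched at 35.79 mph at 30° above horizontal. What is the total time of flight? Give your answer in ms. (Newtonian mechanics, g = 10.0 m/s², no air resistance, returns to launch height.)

v₀ = 35.79 mph × 0.44704 = 15.9996 m/s
T = 2 × v₀ × sin(θ) / g = 2 × 15.9996 × sin(30°) / 10.0 = 2 × 15.9996 × 0.5 / 10.0 = 1.59996 s
T = 1.59996 s / 0.001 = 1600 ms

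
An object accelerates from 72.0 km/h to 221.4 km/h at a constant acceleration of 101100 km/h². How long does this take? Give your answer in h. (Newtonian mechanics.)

v₀ = 72.0 km/h × 0.2777777777777778 = 20.0 m/s
v = 221.4 km/h × 0.2777777777777778 = 61.5 m/s
a = 101100 km/h² × 7.716049382716049e-05 = 7.80093 m/s²
t = (v - v₀) / a = (61.5 - 20.0) / 7.80093 = 5.31988 s
t = 5.31988 s / 3600.0 = 0.001478 h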